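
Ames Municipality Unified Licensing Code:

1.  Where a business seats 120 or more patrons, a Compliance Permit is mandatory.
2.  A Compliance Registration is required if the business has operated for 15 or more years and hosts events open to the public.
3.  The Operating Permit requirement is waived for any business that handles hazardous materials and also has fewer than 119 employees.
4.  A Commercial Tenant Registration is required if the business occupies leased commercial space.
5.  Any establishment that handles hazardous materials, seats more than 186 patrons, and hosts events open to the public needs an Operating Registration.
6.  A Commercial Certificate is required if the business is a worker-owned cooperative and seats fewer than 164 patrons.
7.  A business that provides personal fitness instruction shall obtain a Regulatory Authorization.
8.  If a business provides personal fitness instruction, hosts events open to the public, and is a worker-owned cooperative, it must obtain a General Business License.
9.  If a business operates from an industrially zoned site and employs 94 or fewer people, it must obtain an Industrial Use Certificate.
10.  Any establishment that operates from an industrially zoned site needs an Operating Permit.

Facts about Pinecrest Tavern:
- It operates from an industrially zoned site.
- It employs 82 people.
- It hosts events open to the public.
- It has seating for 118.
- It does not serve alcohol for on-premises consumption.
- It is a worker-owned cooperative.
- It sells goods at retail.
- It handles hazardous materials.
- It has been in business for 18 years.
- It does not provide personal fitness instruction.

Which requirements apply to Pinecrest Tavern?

1. seating 118 < 120 → Compliance Permit not required.
2. years in business 18 ≥ 15; hosts events open to the public → Compliance Registration required.
3. handles hazardous materials; employees 82 < 119 → exempt from Operating Permit.
4. operates from an industrially zoned site (not: occupies leased commercial space) → Commercial Tenant Registration not required.
5. handles hazardous materials; seating 118 ≤ 186; hosts events open to the public → Operating Registration not required.
6. is a worker-owned cooperative; seating 118 < 164 → Commercial Certificate required.
7. does not provide personal fitness instruction → Regulatory Authorization not required.
8. does not provide personal fitness instruction; hosts events open to the public; is a worker-owned cooperative → General Business License not required.
9. operates from an industrially zoned site; employees 82 ≤ 94 → Industrial Use Certificate required.
10. operates from an industrially zoned site → Operating Permit required.

Commercial Certificate, Compliance Registration, Industrial Use Certificate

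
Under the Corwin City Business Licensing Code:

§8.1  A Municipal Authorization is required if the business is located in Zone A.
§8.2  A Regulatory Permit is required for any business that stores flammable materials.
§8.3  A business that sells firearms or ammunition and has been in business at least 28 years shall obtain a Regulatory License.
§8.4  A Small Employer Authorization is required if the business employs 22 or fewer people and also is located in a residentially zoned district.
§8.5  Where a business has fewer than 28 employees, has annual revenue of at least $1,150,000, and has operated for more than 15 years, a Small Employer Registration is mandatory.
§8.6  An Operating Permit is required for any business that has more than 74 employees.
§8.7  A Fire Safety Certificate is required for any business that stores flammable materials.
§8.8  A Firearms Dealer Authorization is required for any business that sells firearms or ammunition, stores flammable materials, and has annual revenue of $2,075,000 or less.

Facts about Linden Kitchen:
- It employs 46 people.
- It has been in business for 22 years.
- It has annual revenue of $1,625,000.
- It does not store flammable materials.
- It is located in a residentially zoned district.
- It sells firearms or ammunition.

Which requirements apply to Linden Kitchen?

§8.1 is located in a residentially zoned district (not: is located in Zone A) → Municipal Authorization not required.
§8.2 does not store flammable materials → Regulatory Permit not required.
§8.3 sells firearms or ammunition; years in business 22 < 28 → Regulatory License not required.
§8.4 employees 46 > 22; is located in a residentially zoned district → Small Employer Authorization not required.
§8.5 employees 46 ≥ 28; revenue $1,625,000 ≥ $1,150,000; years in business 22 > 15 → Small Employer Registration not required.
§8.6 employees 46 ≤ 74 → Operating Permit not required.
§8.7 does not store flammable materials → Fire Safety Certificate not required.
§8.8 sells firearms or ammunition; does not store flammable materials; revenue $1,625,000 ≤ $2,075,000 → Firearms Dealer Authorization not required.

None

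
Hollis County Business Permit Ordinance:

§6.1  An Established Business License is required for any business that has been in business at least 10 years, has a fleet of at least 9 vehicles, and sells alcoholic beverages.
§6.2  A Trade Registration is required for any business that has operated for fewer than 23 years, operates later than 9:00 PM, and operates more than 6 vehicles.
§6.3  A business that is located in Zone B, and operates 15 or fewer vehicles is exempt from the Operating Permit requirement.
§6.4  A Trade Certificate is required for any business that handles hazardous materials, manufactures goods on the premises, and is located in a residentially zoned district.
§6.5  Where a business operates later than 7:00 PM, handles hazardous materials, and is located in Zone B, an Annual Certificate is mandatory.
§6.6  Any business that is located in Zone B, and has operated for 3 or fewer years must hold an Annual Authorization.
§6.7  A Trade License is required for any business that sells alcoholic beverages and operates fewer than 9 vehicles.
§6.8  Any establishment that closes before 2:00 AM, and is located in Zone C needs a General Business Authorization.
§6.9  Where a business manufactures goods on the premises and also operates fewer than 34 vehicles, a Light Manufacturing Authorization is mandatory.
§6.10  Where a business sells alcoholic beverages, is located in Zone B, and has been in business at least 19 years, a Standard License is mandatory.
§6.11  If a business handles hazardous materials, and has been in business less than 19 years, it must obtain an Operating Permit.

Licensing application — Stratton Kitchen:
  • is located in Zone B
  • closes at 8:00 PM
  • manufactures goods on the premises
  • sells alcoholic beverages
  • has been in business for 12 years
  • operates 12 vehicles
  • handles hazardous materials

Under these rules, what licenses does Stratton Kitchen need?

§6.1 years in business 12 ≥ 10; vehicles 12 ≥ 9; sells alcoholic beverages → Established Business License required.
§6.2 years in business 12 < 23; closes 8:00 PM, at/before 9:00 PM; vehicles 12 > 6 → Trade Registration not required.
§6.3 is located in Zone B; vehicles 12 ≤ 15 → exempt from Operating Permit.
§6.4 handles hazardous materials; manufactures goods on the premises; is located in Zone B (not: is located in a residentially zoned district) → Trade Certificate not required.
§6.5 closes 8:00 PM, after 7:00 PM; handles hazardous materials; is located in Zone B → Annual Certificate required.
§6.6 is located in Zone B; years in business 12 > 3 → Annual Authorization not required.
§6.7 sells alcoholic beverages; vehicles 12 ≥ 9 → Trade License not required.
§6.8 closes 8:00 PM, at/before 2:00 AM; is located in Zone B (not: is located in Zone C) → General Business Authorization not required.
§6.9 manufactures goods on the premises; vehicles 12 < 34 → Light Manufacturing Authorization required.
§6.10 sells alcoholic beverages; is located in Zone B; years in business 12 < 19 → Standard License not required.
§6.11 handles hazardous materials; years in business 12 < 19 → Operating Permit required.

Annual Certificate, Established Business License, Light Manufacturing Authorization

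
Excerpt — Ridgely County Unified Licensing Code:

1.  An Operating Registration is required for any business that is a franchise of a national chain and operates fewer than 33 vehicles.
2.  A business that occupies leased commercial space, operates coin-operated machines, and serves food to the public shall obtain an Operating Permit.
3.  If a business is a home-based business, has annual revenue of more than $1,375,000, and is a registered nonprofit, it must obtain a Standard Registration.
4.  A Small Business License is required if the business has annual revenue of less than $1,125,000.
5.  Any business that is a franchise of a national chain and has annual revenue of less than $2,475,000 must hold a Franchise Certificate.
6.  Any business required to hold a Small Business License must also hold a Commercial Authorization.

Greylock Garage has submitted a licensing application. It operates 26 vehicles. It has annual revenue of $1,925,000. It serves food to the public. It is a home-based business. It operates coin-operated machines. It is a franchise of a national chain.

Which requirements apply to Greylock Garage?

1. is a franchise of a national chain; vehicles 26 < 33 → Operating Registration required.
2. is a home-based business (not: occupies leased commercial space); operates coin-operated machines; serves food to the public → Operating Permit not required.
3. is a home-based business; revenue $1,925,000 > $1,375,000; is a franchise of a national chain (not: is a registered nonprofit) → Standard Registration not required.
4. revenue $1,925,000 ≥ $1,125,000 → Small Business License not required.
5. is a franchise of a national chain; revenue $1,925,000 < $2,475,000 → Franchise Certificate required.
6. Small Business License is not required → no effect.

Franchise Certificate, Operating Registration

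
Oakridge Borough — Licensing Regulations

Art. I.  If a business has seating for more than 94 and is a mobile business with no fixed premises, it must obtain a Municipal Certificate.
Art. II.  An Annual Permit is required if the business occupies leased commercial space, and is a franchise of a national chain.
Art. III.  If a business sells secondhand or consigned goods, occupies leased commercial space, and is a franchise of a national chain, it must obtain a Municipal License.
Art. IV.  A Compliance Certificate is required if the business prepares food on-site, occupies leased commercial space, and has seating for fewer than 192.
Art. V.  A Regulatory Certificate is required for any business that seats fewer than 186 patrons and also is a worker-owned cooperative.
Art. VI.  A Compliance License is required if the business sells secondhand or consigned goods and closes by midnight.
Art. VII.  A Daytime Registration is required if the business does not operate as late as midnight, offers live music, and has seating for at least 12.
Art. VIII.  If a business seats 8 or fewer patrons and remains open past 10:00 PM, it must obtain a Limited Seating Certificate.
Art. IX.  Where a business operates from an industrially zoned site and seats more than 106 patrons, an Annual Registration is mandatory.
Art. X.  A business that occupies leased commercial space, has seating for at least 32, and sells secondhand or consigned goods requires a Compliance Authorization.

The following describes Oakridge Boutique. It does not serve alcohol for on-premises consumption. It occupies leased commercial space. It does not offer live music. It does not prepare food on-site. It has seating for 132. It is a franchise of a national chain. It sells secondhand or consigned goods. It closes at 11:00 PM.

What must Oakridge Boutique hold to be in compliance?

Art. I. seating 132 > 94; occupies leased commercial space (not: is a mobile business with no fixed premises) → Municipal Certificate not required.
Art. II. occupies leased commercial space; is a franchise of a national chain → Annual Permit required.
Art. III. sells secondhand or consigned goods; occupies leased commercial space; is a franchise of a national chain → Municipal License required.
Art. IV. does not prepare food on-site; occupies leased commercial space; seating 132 < 192 → Compliance Certificate not required.
Art. V. seating 132 < 186; is a franchise of a national chain (not: is a worker-owned cooperative) → Regulatory Certificate not required.
Art. VI. sells secondhand or consigned goods; closes 11:00 PM, at/before midnight → Compliance License required.
Art. VII. closes 11:00 PM, at/before midnight; does not offer live music; seating 132 ≥ 12 → Daytime Registration not required.
Art. VIII. seating 132 > 8; closes 11:00 PM, after 10:00 PM → Limited Seating Certificate not required.
Art. IX. occupies leased commercial space (not: operates from an industrially zoned site); seating 132 > 106 → Annual Registration not required.
Art. X. occupies leased commercial space; seating 132 ≥ 32; sells secondhand or consigned goods → Compliance Authorization required.

Annual Permit, Compliance Authorization, Compliance License, Municipal License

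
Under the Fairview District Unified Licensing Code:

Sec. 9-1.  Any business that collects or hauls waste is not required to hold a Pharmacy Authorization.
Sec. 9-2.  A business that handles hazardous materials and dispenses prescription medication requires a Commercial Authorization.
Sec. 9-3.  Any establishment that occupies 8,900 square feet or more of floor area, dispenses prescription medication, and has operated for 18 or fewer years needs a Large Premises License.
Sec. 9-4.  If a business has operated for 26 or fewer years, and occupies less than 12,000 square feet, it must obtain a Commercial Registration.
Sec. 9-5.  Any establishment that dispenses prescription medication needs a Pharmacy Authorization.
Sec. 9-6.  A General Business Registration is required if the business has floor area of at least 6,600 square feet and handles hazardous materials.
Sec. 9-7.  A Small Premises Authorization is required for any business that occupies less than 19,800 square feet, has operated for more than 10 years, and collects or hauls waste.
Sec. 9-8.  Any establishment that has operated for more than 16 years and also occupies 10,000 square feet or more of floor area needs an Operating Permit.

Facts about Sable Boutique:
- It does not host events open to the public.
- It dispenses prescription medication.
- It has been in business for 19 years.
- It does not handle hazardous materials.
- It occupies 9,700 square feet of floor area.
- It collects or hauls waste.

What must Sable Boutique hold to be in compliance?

Sec. 9-1. collects or hauls waste → exempt from Pharmacy Authorization.
Sec. 9-2. does not handle hazardous materials; dispenses prescription medication → Commercial Authorization not required.
Sec. 9-3. floor area 9,700 square feet ≥ 8,900 square feet; dispenses prescription medication; years in business 19 > 18 → Large Premises License not required.
Sec. 9-4. years in business 19 ≤ 26; floor area 9,700 square feet < 12,000 square feet → Commercial Registration required.
Sec. 9-5. dispenses prescription medication → Pharmacy Authorization required.
Sec. 9-6. floor area 9,700 square feet ≥ 6,600 square feet; does not handle hazardous materials → General Business Registration not required.
Sec. 9-7. floor area 9,700 square feet < 19,800 square feet; years in business 19 > 10; collects or hauls waste → Small Premises Authorization required.
Sec. 9-8. years in business 19 > 16; floor area 9,700 square feet < 10,000 square feet → Operating Permit not required.

Commercial Registration, Small Premises Authorization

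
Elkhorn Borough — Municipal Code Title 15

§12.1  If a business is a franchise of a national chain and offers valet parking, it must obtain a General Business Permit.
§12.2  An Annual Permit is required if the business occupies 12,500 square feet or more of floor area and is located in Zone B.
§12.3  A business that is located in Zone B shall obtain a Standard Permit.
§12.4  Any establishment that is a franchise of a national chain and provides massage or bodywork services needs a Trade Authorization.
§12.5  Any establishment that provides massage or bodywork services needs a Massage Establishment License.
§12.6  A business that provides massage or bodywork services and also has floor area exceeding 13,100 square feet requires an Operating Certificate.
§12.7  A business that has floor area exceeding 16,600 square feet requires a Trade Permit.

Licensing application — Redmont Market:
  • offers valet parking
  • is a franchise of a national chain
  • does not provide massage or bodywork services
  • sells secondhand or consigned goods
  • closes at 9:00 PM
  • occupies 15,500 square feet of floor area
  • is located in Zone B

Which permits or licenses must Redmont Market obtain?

Annual Permit, General Business Permit, Standard Permit

§12.1 is a franchise of a national chain; offers valet parking → General Business Permit required.
§12.2 floor area 15,500 square feet ≥ 12,500 square feet; is located in Zone B → Annual Permit required.
§12.3 is located in Zone B → Standard Permit required.
§12.4 is a franchise of a national chain; does not provide massage or bodywork services → Trade Authorization not required.
§12.5 does not provide massage or bodywork services → Massage Establishment License not required.
§12.6 does not provide massage or bodywork services; floor area 15,500 square feet > 13,100 square feet → Operating Certificate not required.
§12.7 floor area 15,500 square feet ≤ 16,600 square feet → Trade Permit not required.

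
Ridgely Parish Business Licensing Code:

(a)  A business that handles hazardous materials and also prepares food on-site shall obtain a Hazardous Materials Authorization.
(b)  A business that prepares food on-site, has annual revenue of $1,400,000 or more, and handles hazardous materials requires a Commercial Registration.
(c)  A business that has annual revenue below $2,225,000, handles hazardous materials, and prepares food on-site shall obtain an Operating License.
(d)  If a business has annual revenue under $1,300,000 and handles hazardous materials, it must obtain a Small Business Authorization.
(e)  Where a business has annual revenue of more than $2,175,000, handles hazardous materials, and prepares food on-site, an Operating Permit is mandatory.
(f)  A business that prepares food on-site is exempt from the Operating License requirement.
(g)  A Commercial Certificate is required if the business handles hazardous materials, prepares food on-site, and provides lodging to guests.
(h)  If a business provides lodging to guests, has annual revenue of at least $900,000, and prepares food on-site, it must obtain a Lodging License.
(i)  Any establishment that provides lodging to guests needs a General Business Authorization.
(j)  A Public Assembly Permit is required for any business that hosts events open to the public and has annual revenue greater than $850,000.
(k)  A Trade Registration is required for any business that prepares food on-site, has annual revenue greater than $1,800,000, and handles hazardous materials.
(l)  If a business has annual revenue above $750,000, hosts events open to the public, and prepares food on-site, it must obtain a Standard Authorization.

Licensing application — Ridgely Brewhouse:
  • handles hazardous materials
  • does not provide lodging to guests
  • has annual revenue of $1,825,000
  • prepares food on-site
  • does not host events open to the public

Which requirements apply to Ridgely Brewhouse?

(a) handles hazardous materials; prepares food on-site → Hazardous Materials Authorization required.
(b) prepares food on-site; revenue $1,825,000 ≥ $1,400,000; handles hazardous materials → Commercial Registration required.
(c) revenue $1,825,000 < $2,225,000; handles hazardous materials; prepares food on-site → Operating License required.
(d) revenue $1,825,000 ≥ $1,300,000; handles hazardous materials → Small Business Authorization not required.
(e) revenue $1,825,000 ≤ $2,175,000; handles hazardous materials; prepares food on-site → Operating Permit not required.
(f) prepares food on-site → exempt from Operating License.
(g) handles hazardous materials; prepares food on-site; does not provide lodging to guests → Commercial Certificate not required.
(h) does not provide lodging to guests; revenue $1,825,000 ≥ $900,000; prepares food on-site → Lodging License not required.
(i) does not provide lodging to guests → General Business Authorization not required.
(j) does not host events open to the public; revenue $1,825,000 > $850,000 → Public Assembly Permit not required.
(k) prepares food on-site; revenue $1,825,000 > $1,800,000; handles hazardous materials → Trade Registration required.
(l) revenue $1,825,000 > $750,000; does not host events open to the public; prepares food on-site → Standard Authorization not required.

Commercial Registration, Hazardous Materials Authorization, Trade Registration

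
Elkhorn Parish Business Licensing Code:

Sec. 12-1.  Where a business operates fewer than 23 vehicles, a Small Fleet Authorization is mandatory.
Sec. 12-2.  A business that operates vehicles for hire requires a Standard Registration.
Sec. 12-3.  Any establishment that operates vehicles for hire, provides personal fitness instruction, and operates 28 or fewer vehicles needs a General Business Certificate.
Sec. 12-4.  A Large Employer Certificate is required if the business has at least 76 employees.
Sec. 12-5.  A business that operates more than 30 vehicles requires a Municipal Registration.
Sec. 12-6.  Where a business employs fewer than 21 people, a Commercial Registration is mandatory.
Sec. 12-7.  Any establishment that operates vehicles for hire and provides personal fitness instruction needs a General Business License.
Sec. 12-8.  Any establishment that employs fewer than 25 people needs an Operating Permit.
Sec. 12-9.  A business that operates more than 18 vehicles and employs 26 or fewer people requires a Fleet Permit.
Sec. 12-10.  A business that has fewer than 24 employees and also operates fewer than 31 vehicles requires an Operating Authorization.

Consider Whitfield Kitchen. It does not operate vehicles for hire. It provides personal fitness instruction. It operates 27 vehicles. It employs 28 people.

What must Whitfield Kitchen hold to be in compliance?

None

Sec. 12-1. vehicles 27 ≥ 23 → Small Fleet Authorization not required.
Sec. 12-2. does not operate vehicles for hire → Standard Registration not required.
Sec. 12-3. does not operate vehicles for hire; provides personal fitness instruction; vehicles 27 ≤ 28 → General Business Certificate not required.
Sec. 12-4. employees 28 < 76 → Large Employer Certificate not required.
Sec. 12-5. vehicles 27 ≤ 30 → Municipal Registration not required.
Sec. 12-6. employees 28 ≥ 21 → Commercial Registration not required.
Sec. 12-7. does not operate vehicles for hire; provides personal fitness instruction → General Business License not required.
Sec. 12-8. employees 28 ≥ 25 → Operating Permit not required.
Sec. 12-9. vehicles 27 > 18; employees 28 > 26 → Fleet Permit not required.
Sec. 12-10. employees 28 ≥ 24; vehicles 27 < 31 → Operating Authorization not required.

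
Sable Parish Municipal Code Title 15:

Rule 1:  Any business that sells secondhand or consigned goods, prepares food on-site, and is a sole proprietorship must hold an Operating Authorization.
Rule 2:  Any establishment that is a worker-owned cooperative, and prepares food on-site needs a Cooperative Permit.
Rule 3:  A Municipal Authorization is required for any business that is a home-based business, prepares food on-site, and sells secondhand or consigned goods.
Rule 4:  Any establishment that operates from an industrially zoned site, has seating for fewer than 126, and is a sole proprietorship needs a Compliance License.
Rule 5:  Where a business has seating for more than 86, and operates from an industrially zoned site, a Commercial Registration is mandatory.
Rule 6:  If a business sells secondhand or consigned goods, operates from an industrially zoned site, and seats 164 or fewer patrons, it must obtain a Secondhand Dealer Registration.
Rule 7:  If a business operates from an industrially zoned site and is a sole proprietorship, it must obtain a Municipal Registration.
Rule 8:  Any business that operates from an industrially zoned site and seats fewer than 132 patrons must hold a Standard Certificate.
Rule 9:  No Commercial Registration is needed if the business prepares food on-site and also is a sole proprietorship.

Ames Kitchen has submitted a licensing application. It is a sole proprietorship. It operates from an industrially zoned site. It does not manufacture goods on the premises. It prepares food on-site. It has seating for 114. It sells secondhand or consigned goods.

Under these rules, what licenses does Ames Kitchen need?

Rule 1: sells secondhand or consigned goods; prepares food on-site; is a sole proprietorship → Operating Authorization required.
Rule 2: is a sole proprietorship (not: is a worker-owned cooperative); prepares food on-site → Cooperative Permit not required.
Rule 3: operates from an industrially zoned site (not: is a home-based business); prepares food on-site; sells secondhand or consigned goods → Municipal Authorization not required.
Rule 4: operates from an industrially zoned site; seating 114 < 126; is a sole proprietorship → Compliance License required.
Rule 5: seating 114 > 86; operates from an industrially zoned site → Commercial Registration required.
Rule 6: sells secondhand or consigned goods; operates from an industrially zoned site; seating 114 ≤ 164 → Secondhand Dealer Registration required.
Rule 7: operates from an industrially zoned site; is a sole proprietorship → Municipal Registration required.
Rule 8: operates from an industrially zoned site; seating 114 < 132 → Standard Certificate required.
Rule 9: prepares food on-site; is a sole proprietorship → exempt from Commercial Registration.

Compliance License, Municipal Registration, Operating Authorization, Secondhand Dealer Registration, Standard Certificate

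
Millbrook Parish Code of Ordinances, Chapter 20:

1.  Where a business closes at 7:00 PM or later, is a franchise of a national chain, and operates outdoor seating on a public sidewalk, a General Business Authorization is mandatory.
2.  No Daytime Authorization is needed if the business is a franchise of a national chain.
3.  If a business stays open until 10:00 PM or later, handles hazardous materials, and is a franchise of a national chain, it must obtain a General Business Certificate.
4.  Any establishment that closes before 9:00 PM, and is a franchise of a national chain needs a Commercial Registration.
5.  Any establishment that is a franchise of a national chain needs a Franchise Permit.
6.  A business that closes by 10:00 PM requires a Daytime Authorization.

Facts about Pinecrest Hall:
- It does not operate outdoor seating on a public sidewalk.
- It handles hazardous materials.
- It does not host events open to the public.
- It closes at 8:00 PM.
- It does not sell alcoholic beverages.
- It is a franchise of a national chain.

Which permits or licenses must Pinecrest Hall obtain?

Commercial Registration, Franchise Permit

1. closes 8:00 PM, after 7:00 PM; is a franchise of a national chain; does not operate outdoor seating on a public sidewalk → General Business Authorization not required.
2. is a franchise of a national chain → exempt from Daytime Authorization.
3. closes 8:00 PM, at/before 10:00 PM; handles hazardous materials; is a franchise of a national chain → General Business Certificate not required.
4. closes 8:00 PM, at/before 9:00 PM; is a franchise of a national chain → Commercial Registration required.
5. is a franchise of a national chain → Franchise Permit required.
6. closes 8:00 PM, at/before 10:00 PM → Daytime Authorization required.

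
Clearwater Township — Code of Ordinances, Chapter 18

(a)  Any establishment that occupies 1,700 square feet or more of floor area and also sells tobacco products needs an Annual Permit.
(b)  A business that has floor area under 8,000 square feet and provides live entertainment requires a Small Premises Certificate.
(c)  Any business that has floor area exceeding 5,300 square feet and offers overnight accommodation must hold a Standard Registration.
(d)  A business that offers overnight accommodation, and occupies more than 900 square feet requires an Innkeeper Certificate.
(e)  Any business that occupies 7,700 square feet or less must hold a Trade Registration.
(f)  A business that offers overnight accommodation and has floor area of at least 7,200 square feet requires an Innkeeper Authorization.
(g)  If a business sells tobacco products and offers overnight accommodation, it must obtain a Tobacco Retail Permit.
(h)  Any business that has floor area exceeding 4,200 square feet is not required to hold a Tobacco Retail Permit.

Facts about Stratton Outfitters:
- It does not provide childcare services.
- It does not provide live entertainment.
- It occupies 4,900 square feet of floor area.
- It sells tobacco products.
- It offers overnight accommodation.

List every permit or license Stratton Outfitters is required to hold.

(a) floor area 4,900 square feet ≥ 1,700 square feet; sells tobacco products → Annual Permit required.
(b) floor area 4,900 square feet < 8,000 square feet; does not provide live entertainment → Small Premises Certificate not required.
(c) floor area 4,900 square feet ≤ 5,300 square feet; offers overnight accommodation → Standard Registration not required.
(d) offers overnight accommodation; floor area 4,900 square feet > 900 square feet → Innkeeper Certificate required.
(e) floor area 4,900 square feet ≤ 7,700 square feet → Trade Registration required.
(f) offers overnight accommodation; floor area 4,900 square feet < 7,200 square feet → Innkeeper Authorization not required.
(g) sells tobacco products; offers overnight accommodation → Tobacco Retail Permit required.
(h) floor area 4,900 square feet > 4,200 square feet → exempt from Tobacco Retail Permit.

Annual Permit, Innkeeper Certificate, Trade Registration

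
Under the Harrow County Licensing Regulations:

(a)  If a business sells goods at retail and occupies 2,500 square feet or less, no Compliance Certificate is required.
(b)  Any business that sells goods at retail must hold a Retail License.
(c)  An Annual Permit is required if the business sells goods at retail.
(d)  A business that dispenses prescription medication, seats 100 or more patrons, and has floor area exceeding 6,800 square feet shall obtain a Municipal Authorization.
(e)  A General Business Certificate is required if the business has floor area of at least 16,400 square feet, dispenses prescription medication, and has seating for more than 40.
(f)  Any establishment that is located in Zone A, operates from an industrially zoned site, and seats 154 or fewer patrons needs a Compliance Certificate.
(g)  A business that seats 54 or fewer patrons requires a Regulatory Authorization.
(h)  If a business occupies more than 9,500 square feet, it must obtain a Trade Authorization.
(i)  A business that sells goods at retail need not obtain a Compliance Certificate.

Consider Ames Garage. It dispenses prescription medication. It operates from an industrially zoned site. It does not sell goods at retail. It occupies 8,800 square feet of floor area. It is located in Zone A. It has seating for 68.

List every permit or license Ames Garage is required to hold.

(a) does not sell goods at retail; floor area 8,800 square feet > 2,500 square feet → Compliance Certificate exemption does not apply.
(b) does not sell goods at retail → Retail License not required.
(c) does not sell goods at retail → Annual Permit not required.
(d) dispenses prescription medication; seating 68 < 100; floor area 8,800 square feet > 6,800 square feet → Municipal Authorization not required.
(e) floor area 8,800 square feet < 16,400 square feet; dispenses prescription medication; seating 68 > 40 → General Business Certificate not required.
(f) is located in Zone A; operates from an industrially zoned site; seating 68 ≤ 154 → Compliance Certificate required.
(g) seating 68 > 54 → Regulatory Authorization not required.
(h) floor area 8,800 square feet ≤ 9,500 square feet → Trade Authorization not required.
(i) does not sell goods at retail → Compliance Certificate exemption does not apply.

Compliance Certificate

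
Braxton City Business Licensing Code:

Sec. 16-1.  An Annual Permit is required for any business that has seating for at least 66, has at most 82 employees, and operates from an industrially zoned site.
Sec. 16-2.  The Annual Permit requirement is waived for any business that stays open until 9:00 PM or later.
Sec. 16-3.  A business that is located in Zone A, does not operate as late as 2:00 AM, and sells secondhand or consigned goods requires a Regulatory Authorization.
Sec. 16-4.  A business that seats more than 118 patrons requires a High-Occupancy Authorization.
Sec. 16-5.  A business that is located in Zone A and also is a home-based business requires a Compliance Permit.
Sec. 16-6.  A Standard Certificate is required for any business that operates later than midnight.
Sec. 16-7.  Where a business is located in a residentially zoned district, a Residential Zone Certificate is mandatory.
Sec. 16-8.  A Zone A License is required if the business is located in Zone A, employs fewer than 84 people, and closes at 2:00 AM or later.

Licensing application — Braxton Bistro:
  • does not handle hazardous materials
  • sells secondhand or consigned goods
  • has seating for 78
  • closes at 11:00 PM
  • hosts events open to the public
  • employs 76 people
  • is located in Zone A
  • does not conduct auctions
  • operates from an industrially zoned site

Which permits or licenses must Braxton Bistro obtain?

Regulatory Authorization

Sec. 16-1. seating 78 ≥ 66; employees 76 ≤ 82; operates from an industrially zoned site → Annual Permit required.
Sec. 16-2. closes 11:00 PM, after 9:00 PM → exempt from Annual Permit.
Sec. 16-3. is located in Zone A; closes 11:00 PM, at/before 2:00 AM; sells secondhand or consigned goods → Regulatory Authorization required.
Sec. 16-4. seating 78 ≤ 118 → High-Occupancy Authorization not required.
Sec. 16-5. is located in Zone A; operates from an industrially zoned site (not: is a home-based business) → Compliance Permit not required.
Sec. 16-6. closes 11:00 PM, at/before midnight → Standard Certificate not required.
Sec. 16-7. is located in Zone A (not: is located in a residentially zoned district) → Residential Zone Certificate not required.
Sec. 16-8. is located in Zone A; employees 76 < 84; closes 11:00 PM, at/before 2:00 AM → Zone A License not required.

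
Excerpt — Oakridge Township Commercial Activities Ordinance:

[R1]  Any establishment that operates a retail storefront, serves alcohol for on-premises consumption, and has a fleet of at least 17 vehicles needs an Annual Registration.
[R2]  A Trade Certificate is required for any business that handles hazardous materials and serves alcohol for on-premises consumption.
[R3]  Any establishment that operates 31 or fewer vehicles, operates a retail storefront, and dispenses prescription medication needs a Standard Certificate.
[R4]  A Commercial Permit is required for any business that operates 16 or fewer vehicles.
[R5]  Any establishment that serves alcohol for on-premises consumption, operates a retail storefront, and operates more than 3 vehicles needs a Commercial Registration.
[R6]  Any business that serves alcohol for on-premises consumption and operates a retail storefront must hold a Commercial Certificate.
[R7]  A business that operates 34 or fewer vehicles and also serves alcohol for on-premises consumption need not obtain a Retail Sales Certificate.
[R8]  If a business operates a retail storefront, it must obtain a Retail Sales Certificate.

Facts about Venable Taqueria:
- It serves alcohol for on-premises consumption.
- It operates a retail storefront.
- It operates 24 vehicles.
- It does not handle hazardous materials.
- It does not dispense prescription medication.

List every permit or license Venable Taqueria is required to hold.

[R1] operates a retail storefront; serves alcohol for on-premises consumption; vehicles 24 ≥ 17 → Annual Registration required.
[R2] does not handle hazardous materials; serves alcohol for on-premises consumption → Trade Certificate not required.
[R3] vehicles 24 ≤ 31; operates a retail storefront; does not dispense prescription medication → Standard Certificate not required.
[R4] vehicles 24 > 16 → Commercial Permit not required.
[R5] serves alcohol for on-premises consumption; operates a retail storefront; vehicles 24 > 3 → Commercial Registration required.
[R6] serves alcohol for on-premises consumption; operates a retail storefront → Commercial Certificate required.
[R7] vehicles 24 ≤ 34; serves alcohol for on-premises consumption → exempt from Retail Sales Certificate.
[R8] operates a retail storefront → Retail Sales Certificate required.

Annual Registration, Commercial Certificate, Commercial Registration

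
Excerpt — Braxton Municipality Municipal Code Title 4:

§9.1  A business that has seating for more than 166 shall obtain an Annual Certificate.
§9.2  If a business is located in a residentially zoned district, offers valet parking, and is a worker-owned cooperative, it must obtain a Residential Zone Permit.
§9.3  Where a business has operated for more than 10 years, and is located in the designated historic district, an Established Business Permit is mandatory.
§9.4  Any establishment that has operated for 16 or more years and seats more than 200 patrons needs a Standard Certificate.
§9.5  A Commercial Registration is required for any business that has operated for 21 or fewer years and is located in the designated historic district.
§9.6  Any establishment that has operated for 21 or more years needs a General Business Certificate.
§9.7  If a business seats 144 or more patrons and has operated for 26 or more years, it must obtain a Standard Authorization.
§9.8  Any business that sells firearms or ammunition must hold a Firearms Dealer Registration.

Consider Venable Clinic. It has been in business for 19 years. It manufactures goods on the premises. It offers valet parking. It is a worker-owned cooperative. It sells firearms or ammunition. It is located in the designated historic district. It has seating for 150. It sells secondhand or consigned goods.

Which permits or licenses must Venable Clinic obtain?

§9.1 seating 150 ≤ 166 → Annual Certificate not required.
§9.2 is located in the designated historic district (not: is located in a residentially zoned district); offers valet parking; is a worker-owned cooperative → Residential Zone Permit not required.
§9.3 years in business 19 > 10; is located in the designated historic district → Established Business Permit required.
§9.4 years in business 19 ≥ 16; seating 150 ≤ 200 → Standard Certificate not required.
§9.5 years in business 19 ≤ 21; is located in the designated historic district → Commercial Registration required.
§9.6 years in business 19 < 21 → General Business Certificate not required.
§9.7 seating 150 ≥ 144; years in business 19 < 26 → Standard Authorization not required.
§9.8 sells firearms or ammunition → Firearms Dealer Registration required.

Commercial Registration, Established Business Permit, Firearms Dealer Registration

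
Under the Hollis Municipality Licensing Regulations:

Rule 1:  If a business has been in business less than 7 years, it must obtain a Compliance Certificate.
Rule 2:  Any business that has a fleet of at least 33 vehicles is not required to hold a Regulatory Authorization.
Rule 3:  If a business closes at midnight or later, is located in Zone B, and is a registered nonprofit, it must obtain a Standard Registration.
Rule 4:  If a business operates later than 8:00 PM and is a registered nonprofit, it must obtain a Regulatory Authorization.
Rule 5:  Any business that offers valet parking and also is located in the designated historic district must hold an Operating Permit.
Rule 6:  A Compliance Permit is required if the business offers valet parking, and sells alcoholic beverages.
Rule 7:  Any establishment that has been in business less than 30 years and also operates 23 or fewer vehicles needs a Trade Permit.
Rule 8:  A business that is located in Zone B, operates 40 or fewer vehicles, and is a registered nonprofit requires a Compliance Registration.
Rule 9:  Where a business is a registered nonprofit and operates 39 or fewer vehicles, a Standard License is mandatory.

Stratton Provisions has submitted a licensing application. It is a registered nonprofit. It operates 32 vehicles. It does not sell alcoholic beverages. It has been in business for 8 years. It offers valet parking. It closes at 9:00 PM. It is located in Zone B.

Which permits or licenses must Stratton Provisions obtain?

Rule 1: years in business 8 ≥ 7 → Compliance Certificate not required.
Rule 2: vehicles 32 < 33 → Regulatory Authorization exemption does not apply.
Rule 3: closes 9:00 PM, at/before midnight; is located in Zone B; is a registered nonprofit → Standard Registration not required.
Rule 4: closes 9:00 PM, after 8:00 PM; is a registered nonprofit → Regulatory Authorization required.
Rule 5: offers valet parking; is located in Zone B (not: is located in the designated historic district) → Operating Permit not required.
Rule 6: offers valet parking; does not sell alcoholic beverages → Compliance Permit not required.
Rule 7: years in business 8 < 30; vehicles 32 > 23 → Trade Permit not required.
Rule 8: is located in Zone B; vehicles 32 ≤ 40; is a registered nonprofit → Compliance Registration required.
Rule 9: is a registered nonprofit; vehicles 32 ≤ 39 → Standard License required.

Compliance Registration, Regulatory Authorization, Standard License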